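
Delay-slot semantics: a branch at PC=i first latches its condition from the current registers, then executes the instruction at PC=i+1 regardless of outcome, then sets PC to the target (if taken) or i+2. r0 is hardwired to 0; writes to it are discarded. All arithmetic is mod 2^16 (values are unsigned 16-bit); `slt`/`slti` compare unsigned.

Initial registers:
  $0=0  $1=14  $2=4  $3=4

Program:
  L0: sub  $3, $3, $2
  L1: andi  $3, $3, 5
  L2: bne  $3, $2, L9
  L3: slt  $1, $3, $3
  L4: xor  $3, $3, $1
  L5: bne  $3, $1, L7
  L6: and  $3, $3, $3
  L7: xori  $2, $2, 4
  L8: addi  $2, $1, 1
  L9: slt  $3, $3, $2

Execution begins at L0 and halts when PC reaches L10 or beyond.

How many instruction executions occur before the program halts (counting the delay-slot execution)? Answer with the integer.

5

#0 sub  $3, $3, $2 ; 0/14/4/0
#1 andi  $3, $3, 5 ; 0/14/4/0
#2 bne  $3, $2, L9 ; 0/14/4/0 ; →target
#3 slt  $1, $3, $3 ; 0/0/4/0
#9 slt  $3, $3, $2 ; 0/0/4/1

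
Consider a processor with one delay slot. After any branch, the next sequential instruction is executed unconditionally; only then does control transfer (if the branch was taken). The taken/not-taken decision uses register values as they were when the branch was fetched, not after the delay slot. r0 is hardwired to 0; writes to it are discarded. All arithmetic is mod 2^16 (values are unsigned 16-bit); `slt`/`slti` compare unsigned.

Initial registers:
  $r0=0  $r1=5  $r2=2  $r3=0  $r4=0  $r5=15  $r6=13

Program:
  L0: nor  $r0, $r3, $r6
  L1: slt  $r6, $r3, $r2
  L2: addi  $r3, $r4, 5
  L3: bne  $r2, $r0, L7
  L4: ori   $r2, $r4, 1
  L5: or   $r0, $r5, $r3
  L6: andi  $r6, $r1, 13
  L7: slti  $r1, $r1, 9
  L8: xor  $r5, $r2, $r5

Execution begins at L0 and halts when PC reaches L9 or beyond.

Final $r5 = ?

14

  step pc=0: nor  $r0, $r3, $r6  regs=(0,5,2,0,0,15,13)
  step pc=1: slt  $r6, $r3, $r2  regs=(0,5,2,0,0,15,1)
  step pc=2: addi  $r3, $r4, 5  regs=(0,5,2,5,0,15,1)
  step pc=3: bne  $r2, $r0, L7  cond=T  regs=(0,5,2,5,0,15,1)
  step pc=4: ori   $r2, $r4, 1  regs=(0,5,1,5,0,15,1)
  step pc=7: slti  $r1, $r1, 9  regs=(0,1,1,5,0,15,1)
  step pc=8: xor  $r5, $r2, $r5  regs=(0,1,1,5,0,14,1)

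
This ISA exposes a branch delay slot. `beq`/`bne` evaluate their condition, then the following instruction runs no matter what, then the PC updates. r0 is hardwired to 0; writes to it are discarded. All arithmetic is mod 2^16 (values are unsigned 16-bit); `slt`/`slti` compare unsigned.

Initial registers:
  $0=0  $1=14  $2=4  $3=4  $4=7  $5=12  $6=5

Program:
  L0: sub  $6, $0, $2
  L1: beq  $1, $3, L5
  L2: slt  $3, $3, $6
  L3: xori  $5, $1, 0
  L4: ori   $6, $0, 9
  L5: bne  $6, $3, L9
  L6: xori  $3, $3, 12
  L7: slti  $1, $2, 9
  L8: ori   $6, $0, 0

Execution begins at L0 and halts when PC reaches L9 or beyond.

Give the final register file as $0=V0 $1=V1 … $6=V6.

#0 sub  $6, $0, $2 ; 0/14/4/4/7/12/65532
#1 beq  $1, $3, L5 ; 0/14/4/4/7/12/65532 ; →fallthru
#2 slt  $3, $3, $6 ; 0/14/4/1/7/12/65532
#3 xori  $5, $1, 0 ; 0/14/4/1/7/14/65532
#4 ori   $6, $0, 9 ; 0/14/4/1/7/14/9
#5 bne  $6, $3, L9 ; 0/14/4/1/7/14/9 ; →target
#6 xori  $3, $3, 12 ; 0/14/4/13/7/14/9

$0=0 $1=14 $2=4 $3=13 $4=7 $5=14 $6=9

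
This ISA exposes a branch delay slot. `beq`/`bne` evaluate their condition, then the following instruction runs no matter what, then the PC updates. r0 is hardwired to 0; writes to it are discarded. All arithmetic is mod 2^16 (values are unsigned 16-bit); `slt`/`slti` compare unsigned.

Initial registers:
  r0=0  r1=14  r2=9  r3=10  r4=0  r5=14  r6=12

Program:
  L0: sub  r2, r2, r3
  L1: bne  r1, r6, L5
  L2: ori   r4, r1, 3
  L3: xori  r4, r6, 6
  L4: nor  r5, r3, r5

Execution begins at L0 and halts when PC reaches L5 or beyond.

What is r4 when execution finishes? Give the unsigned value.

15

  step pc=0: sub  r2, r2, r3  regs=(0,14,65535,10,0,14,12)
  step pc=1: bne  r1, r6, L5  cond=T  regs=(0,14,65535,10,0,14,12)
  step pc=2: ori   r4, r1, 3  regs=(0,14,65535,10,15,14,12)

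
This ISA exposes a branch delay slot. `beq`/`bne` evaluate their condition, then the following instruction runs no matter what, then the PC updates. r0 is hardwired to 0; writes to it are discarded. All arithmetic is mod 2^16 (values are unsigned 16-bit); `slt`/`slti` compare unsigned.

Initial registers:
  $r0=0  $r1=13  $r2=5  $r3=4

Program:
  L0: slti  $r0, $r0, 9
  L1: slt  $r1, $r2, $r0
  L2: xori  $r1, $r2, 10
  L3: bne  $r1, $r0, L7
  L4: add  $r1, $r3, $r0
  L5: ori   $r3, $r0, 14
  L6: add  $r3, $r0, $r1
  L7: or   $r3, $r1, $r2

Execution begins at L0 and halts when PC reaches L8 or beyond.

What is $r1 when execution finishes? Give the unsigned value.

4

PC=0  slti  $r0, $r0, 9      | $r0=0 $r1=13 $r2=5 $r3=4
PC=1  slt  $r1, $r2, $r0     | $r0=0 $r1=0 $r2=5 $r3=4
PC=2  xori  $r1, $r2, 10     | $r0=0 $r1=15 $r2=5 $r3=4
PC=3  bne  $r1, $r0, L7      | $r0=0 $r1=15 $r2=5 $r3=4  [TAKEN]
PC=4  add  $r1, $r3, $r0     | $r0=0 $r1=4 $r2=5 $r3=4
PC=7  or   $r3, $r1, $r2     | $r0=0 $r1=4 $r2=5 $r3=5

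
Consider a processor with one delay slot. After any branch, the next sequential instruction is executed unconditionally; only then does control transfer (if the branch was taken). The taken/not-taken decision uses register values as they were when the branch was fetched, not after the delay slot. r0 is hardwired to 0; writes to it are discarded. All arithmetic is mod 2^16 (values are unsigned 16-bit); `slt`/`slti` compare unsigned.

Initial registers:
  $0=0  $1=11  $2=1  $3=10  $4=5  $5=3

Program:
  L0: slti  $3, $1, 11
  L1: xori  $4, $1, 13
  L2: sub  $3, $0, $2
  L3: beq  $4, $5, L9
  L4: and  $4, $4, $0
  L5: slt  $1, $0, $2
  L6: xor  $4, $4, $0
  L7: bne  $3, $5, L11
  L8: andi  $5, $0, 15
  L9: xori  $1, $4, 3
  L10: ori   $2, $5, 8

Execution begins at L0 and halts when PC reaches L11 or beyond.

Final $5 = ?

PC=0  slti  $3, $1, 11       | $0=0 $1=11 $2=1 $3=0 $4=5 $5=3
PC=1  xori  $4, $1, 13       | $0=0 $1=11 $2=1 $3=0 $4=6 $5=3
PC=2  sub  $3, $0, $2        | $0=0 $1=11 $2=1 $3=65535 $4=6 $5=3
PC=3  beq  $4, $5, L9        | $0=0 $1=11 $2=1 $3=65535 $4=6 $5=3  [not taken]
PC=4  and  $4, $4, $0        | $0=0 $1=11 $2=1 $3=65535 $4=0 $5=3
PC=5  slt  $1, $0, $2        | $0=0 $1=1 $2=1 $3=65535 $4=0 $5=3
PC=6  xor  $4, $4, $0        | $0=0 $1=1 $2=1 $3=65535 $4=0 $5=3
PC=7  bne  $3, $5, L11       | $0=0 $1=1 $2=1 $3=65535 $4=0 $5=3  [TAKEN]
PC=8  andi  $5, $0, 15       | $0=0 $1=1 $2=1 $3=65535 $4=0 $5=0

0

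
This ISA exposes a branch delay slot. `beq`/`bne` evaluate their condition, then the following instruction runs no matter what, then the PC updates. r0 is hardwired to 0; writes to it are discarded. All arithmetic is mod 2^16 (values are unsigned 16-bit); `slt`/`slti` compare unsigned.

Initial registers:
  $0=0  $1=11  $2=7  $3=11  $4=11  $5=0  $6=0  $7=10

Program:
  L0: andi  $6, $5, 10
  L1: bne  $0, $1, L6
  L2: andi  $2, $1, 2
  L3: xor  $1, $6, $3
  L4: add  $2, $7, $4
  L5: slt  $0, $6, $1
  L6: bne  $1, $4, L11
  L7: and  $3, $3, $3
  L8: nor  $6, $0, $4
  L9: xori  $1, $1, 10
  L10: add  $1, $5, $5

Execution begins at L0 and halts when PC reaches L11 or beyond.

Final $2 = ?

2

PC=0  andi  $6, $5, 10       | $0=0 $1=11 $2=7 $3=11 $4=11 $5=0 $6=0 $7=10
PC=1  bne  $0, $1, L6        | $0=0 $1=11 $2=7 $3=11 $4=11 $5=0 $6=0 $7=10  [TAKEN]
PC=2  andi  $2, $1, 2        | $0=0 $1=11 $2=2 $3=11 $4=11 $5=0 $6=0 $7=10
PC=6  bne  $1, $4, L11       | $0=0 $1=11 $2=2 $3=11 $4=11 $5=0 $6=0 $7=10  [not taken]
PC=7  and  $3, $3, $3        | $0=0 $1=11 $2=2 $3=11 $4=11 $5=0 $6=0 $7=10
PC=8  nor  $6, $0, $4        | $0=0 $1=11 $2=2 $3=11 $4=11 $5=0 $6=65524 $7=10
PC=9  xori  $1, $1, 10       | $0=0 $1=1 $2=2 $3=11 $4=11 $5=0 $6=65524 $7=10
PC=10 add  $1, $5, $5        | $0=0 $1=0 $2=2 $3=11 $4=11 $5=0 $6=65524 $7=10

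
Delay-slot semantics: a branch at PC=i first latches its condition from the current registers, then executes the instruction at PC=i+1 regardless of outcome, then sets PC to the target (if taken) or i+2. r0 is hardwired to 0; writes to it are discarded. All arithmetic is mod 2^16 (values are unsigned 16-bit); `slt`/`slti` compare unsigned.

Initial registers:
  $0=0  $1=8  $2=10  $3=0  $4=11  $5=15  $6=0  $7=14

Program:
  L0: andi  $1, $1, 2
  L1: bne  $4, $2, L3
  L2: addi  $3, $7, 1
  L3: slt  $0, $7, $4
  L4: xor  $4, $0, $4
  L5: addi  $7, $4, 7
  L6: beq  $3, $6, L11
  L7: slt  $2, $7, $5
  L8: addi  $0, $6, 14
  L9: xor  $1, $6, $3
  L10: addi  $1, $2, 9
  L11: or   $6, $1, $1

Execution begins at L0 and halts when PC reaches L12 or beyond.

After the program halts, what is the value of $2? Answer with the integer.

  step pc=0: andi  $1, $1, 2  regs=(0,0,10,0,11,15,0,14)
  step pc=1: bne  $4, $2, L3  cond=T  regs=(0,0,10,0,11,15,0,14)
  step pc=2: addi  $3, $7, 1  regs=(0,0,10,15,11,15,0,14)
  step pc=3: slt  $0, $7, $4  regs=(0,0,10,15,11,15,0,14)
  step pc=4: xor  $4, $0, $4  regs=(0,0,10,15,11,15,0,14)
  step pc=5: addi  $7, $4, 7  regs=(0,0,10,15,11,15,0,18)
  step pc=6: beq  $3, $6, L11  cond=F  regs=(0,0,10,15,11,15,0,18)
  step pc=7: slt  $2, $7, $5  regs=(0,0,0,15,11,15,0,18)
  step pc=8: addi  $0, $6, 14  regs=(0,0,0,15,11,15,0,18)
  step pc=9: xor  $1, $6, $3  regs=(0,15,0,15,11,15,0,18)
  step pc=10: addi  $1, $2, 9  regs=(0,9,0,15,11,15,0,18)
  step pc=11: or   $6, $1, $1  regs=(0,9,0,15,11,15,9,18)

0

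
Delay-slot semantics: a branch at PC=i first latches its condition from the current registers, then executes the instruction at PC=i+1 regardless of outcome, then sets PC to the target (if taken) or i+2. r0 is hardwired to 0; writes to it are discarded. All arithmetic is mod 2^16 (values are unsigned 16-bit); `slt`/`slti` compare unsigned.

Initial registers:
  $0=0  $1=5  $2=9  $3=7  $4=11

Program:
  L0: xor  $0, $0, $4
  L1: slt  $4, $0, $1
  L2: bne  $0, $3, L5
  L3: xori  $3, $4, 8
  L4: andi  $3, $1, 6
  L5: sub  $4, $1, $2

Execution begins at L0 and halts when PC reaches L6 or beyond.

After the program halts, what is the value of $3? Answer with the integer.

9

[0] xor  $0, $0, $4  →  {$0:0, $1:5, $2:9, $3:7, $4:11}
[1] slt  $4, $0, $1  →  {$0:0, $1:5, $2:9, $3:7, $4:1}
[2] bne  $0, $3, L5  →  {$0:0, $1:5, $2:9, $3:7, $4:1}  ⟨branch taken⟩
[3] xori  $3, $4, 8  →  {$0:0, $1:5, $2:9, $3:9, $4:1}
[5] sub  $4, $1, $2  →  {$0:0, $1:5, $2:9, $3:9, $4:65532}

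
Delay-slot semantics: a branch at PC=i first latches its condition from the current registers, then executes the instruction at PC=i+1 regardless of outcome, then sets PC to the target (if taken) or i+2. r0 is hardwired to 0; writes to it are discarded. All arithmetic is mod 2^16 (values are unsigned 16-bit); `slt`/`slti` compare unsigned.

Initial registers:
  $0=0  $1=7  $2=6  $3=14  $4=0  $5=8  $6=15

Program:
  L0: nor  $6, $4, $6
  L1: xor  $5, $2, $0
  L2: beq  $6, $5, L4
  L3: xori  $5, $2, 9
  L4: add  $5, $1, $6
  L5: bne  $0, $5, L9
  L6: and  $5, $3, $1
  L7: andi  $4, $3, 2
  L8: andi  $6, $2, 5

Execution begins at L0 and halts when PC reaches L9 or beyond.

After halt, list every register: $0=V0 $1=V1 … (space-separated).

[0] nor  $6, $4, $6  →  {$0:0, $1:7, $2:6, $3:14, $4:0, $5:8, $6:65520}
[1] xor  $5, $2, $0  →  {$0:0, $1:7, $2:6, $3:14, $4:0, $5:6, $6:65520}
[2] beq  $6, $5, L4  →  {$0:0, $1:7, $2:6, $3:14, $4:0, $5:6, $6:65520}  ⟨branch fallthrough⟩
[3] xori  $5, $2, 9  →  {$0:0, $1:7, $2:6, $3:14, $4:0, $5:15, $6:65520}
[4] add  $5, $1, $6  →  {$0:0, $1:7, $2:6, $3:14, $4:0, $5:65527, $6:65520}
[5] bne  $0, $5, L9  →  {$0:0, $1:7, $2:6, $3:14, $4:0, $5:65527, $6:65520}  ⟨branch taken⟩
[6] and  $5, $3, $1  →  {$0:0, $1:7, $2:6, $3:14, $4:0, $5:6, $6:65520}

$0=0 $1=7 $2=6 $3=14 $4=0 $5=6 $6=65520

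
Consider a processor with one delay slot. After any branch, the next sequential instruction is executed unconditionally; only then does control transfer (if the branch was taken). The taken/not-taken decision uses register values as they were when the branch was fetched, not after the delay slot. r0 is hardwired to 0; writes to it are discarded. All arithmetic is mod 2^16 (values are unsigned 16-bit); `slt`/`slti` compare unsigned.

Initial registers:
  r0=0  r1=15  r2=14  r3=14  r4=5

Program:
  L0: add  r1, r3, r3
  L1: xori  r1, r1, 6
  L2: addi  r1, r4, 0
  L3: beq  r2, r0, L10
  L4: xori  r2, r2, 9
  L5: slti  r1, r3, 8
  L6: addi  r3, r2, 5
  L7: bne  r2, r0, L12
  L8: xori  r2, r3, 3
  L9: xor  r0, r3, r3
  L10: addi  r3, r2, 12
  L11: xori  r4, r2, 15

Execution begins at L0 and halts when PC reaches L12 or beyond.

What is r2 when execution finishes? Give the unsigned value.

15

#0 add  r1, r3, r3 ; 0/28/14/14/5
#1 xori  r1, r1, 6 ; 0/26/14/14/5
#2 addi  r1, r4, 0 ; 0/5/14/14/5
#3 beq  r2, r0, L10 ; 0/5/14/14/5 ; →fallthru
#4 xori  r2, r2, 9 ; 0/5/7/14/5
#5 slti  r1, r3, 8 ; 0/0/7/14/5
#6 addi  r3, r2, 5 ; 0/0/7/12/5
#7 bne  r2, r0, L12 ; 0/0/7/12/5 ; →target
#8 xori  r2, r3, 3 ; 0/0/15/12/5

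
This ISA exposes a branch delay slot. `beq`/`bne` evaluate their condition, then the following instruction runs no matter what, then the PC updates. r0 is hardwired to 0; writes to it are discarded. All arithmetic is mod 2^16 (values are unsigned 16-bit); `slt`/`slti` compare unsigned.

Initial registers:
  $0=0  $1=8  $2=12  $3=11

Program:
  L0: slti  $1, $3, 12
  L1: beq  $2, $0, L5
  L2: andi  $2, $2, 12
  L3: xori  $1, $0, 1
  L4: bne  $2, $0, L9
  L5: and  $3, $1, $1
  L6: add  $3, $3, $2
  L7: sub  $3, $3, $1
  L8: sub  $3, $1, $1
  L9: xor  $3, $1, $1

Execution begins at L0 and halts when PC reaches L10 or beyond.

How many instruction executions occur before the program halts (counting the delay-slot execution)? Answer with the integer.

7

#0 slti  $1, $3, 12 ; 0/1/12/11
#1 beq  $2, $0, L5 ; 0/1/12/11 ; →fallthru
#2 andi  $2, $2, 12 ; 0/1/12/11
#3 xori  $1, $0, 1 ; 0/1/12/11
#4 bne  $2, $0, L9 ; 0/1/12/11 ; →target
#5 and  $3, $1, $1 ; 0/1/12/1
#9 xor  $3, $1, $1 ; 0/1/12/0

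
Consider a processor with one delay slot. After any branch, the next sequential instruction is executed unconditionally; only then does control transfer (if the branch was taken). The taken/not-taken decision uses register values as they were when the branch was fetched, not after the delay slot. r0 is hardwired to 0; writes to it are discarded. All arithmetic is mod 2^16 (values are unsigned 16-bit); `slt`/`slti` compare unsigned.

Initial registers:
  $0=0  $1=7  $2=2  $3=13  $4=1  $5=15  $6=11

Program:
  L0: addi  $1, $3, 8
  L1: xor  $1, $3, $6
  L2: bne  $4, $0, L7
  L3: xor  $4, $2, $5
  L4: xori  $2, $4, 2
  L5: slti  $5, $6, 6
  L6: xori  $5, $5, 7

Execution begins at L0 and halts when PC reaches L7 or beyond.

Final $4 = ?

#0 addi  $1, $3, 8 ; 0/21/2/13/1/15/11
#1 xor  $1, $3, $6 ; 0/6/2/13/1/15/11
#2 bne  $4, $0, L7 ; 0/6/2/13/1/15/11 ; →target
#3 xor  $4, $2, $5 ; 0/6/2/13/13/15/11

13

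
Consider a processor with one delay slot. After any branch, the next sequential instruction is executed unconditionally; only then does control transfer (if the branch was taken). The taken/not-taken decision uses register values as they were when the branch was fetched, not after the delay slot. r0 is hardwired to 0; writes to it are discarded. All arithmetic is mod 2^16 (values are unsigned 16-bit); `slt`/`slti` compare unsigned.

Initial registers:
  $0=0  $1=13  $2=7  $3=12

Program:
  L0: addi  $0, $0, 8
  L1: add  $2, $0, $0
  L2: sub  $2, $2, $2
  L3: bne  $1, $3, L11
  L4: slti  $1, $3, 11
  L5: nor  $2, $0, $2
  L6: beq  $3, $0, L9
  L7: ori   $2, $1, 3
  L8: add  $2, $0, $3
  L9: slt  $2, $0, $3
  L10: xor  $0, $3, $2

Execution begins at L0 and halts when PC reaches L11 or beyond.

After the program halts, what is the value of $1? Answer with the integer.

  step pc=0: addi  $0, $0, 8  regs=(0,13,7,12)
  step pc=1: add  $2, $0, $0  regs=(0,13,0,12)
  step pc=2: sub  $2, $2, $2  regs=(0,13,0,12)
  step pc=3: bne  $1, $3, L11  cond=T  regs=(0,13,0,12)
  step pc=4: slti  $1, $3, 11  regs=(0,0,0,12)

0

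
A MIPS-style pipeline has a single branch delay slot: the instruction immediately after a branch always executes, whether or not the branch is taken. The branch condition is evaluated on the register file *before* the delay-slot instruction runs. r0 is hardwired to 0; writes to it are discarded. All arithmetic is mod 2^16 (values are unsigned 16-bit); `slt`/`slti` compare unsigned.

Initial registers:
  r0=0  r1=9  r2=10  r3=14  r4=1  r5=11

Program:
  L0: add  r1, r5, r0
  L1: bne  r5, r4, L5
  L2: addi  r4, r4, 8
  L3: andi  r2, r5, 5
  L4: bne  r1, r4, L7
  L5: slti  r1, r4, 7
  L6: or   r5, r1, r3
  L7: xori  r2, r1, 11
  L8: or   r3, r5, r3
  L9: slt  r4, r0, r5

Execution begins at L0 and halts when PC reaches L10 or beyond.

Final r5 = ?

14

[0] add  r1, r5, r0  →  {r0:0, r1:11, r2:10, r3:14, r4:1, r5:11}
[1] bne  r5, r4, L5  →  {r0:0, r1:11, r2:10, r3:14, r4:1, r5:11}  ⟨branch taken⟩
[2] addi  r4, r4, 8  →  {r0:0, r1:11, r2:10, r3:14, r4:9, r5:11}
[5] slti  r1, r4, 7  →  {r0:0, r1:0, r2:10, r3:14, r4:9, r5:11}
[6] or   r5, r1, r3  →  {r0:0, r1:0, r2:10, r3:14, r4:9, r5:14}
[7] xori  r2, r1, 11  →  {r0:0, r1:0, r2:11, r3:14, r4:9, r5:14}
[8] or   r3, r5, r3  →  {r0:0, r1:0, r2:11, r3:14, r4:9, r5:14}
[9] slt  r4, r0, r5  →  {r0:0, r1:0, r2:11, r3:14, r4:1, r5:14}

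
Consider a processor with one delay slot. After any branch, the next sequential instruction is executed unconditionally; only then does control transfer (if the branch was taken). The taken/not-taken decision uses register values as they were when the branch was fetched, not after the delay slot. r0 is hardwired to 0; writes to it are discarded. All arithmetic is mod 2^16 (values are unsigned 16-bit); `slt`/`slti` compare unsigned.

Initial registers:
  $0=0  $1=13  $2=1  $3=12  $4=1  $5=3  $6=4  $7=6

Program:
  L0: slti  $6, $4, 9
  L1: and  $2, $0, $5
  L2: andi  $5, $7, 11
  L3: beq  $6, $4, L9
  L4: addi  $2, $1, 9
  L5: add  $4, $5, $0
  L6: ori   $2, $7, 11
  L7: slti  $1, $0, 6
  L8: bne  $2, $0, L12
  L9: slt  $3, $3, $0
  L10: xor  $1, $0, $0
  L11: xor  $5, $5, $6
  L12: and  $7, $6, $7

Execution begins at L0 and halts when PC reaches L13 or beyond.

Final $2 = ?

22

  step pc=0: slti  $6, $4, 9  regs=(0,13,1,12,1,3,1,6)
  step pc=1: and  $2, $0, $5  regs=(0,13,0,12,1,3,1,6)
  step pc=2: andi  $5, $7, 11  regs=(0,13,0,12,1,2,1,6)
  step pc=3: beq  $6, $4, L9  cond=T  regs=(0,13,0,12,1,2,1,6)
  step pc=4: addi  $2, $1, 9  regs=(0,13,22,12,1,2,1,6)
  step pc=9: slt  $3, $3, $0  regs=(0,13,22,0,1,2,1,6)
  step pc=10: xor  $1, $0, $0  regs=(0,0,22,0,1,2,1,6)
  step pc=11: xor  $5, $5, $6  regs=(0,0,22,0,1,3,1,6)
  step pc=12: and  $7, $6, $7  regs=(0,0,22,0,1,3,1,0)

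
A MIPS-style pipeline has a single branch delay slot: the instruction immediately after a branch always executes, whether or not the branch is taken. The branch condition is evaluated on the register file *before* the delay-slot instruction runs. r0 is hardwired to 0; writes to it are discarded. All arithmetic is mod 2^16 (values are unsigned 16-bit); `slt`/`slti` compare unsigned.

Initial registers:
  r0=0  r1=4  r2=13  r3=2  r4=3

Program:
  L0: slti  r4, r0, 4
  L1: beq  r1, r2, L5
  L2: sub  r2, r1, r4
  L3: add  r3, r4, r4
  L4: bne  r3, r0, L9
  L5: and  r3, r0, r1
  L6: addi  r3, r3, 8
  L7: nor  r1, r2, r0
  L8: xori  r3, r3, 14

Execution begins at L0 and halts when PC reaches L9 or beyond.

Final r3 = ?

  step pc=0: slti  r4, r0, 4  regs=(0,4,13,2,1)
  step pc=1: beq  r1, r2, L5  cond=F  regs=(0,4,13,2,1)
  step pc=2: sub  r2, r1, r4  regs=(0,4,3,2,1)
  step pc=3: add  r3, r4, r4  regs=(0,4,3,2,1)
  step pc=4: bne  r3, r0, L9  cond=T  regs=(0,4,3,2,1)
  step pc=5: and  r3, r0, r1  regs=(0,4,3,0,1)

0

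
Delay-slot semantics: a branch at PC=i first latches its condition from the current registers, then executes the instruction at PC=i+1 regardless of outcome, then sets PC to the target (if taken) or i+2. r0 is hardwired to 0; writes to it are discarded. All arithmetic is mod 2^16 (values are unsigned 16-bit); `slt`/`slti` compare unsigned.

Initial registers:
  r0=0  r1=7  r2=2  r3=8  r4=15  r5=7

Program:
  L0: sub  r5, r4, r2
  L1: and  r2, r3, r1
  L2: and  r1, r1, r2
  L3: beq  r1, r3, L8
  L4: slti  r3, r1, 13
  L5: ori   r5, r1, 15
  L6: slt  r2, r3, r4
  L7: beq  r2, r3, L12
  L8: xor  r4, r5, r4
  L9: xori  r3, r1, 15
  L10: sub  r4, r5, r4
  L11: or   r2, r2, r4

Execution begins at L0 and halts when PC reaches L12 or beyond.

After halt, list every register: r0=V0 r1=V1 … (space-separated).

#0 sub  r5, r4, r2 ; 0/7/2/8/15/13
#1 and  r2, r3, r1 ; 0/7/0/8/15/13
#2 and  r1, r1, r2 ; 0/0/0/8/15/13
#3 beq  r1, r3, L8 ; 0/0/0/8/15/13 ; →fallthru
#4 slti  r3, r1, 13 ; 0/0/0/1/15/13
#5 ori   r5, r1, 15 ; 0/0/0/1/15/15
#6 slt  r2, r3, r4 ; 0/0/1/1/15/15
#7 beq  r2, r3, L12 ; 0/0/1/1/15/15 ; →target
#8 xor  r4, r5, r4 ; 0/0/1/1/0/15

r0=0 r1=0 r2=1 r3=1 r4=0 r5=15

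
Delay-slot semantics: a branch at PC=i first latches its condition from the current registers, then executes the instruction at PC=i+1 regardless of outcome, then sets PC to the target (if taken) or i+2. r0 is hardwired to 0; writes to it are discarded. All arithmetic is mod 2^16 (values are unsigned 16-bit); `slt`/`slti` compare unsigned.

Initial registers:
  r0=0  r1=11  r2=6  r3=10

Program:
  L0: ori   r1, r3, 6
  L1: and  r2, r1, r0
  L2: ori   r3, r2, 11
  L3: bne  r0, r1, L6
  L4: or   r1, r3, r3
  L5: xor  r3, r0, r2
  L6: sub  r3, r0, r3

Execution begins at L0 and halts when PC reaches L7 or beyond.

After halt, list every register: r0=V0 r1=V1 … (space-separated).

[0] ori   r1, r3, 6  →  {r0:0, r1:14, r2:6, r3:10}
[1] and  r2, r1, r0  →  {r0:0, r1:14, r2:0, r3:10}
[2] ori   r3, r2, 11  →  {r0:0, r1:14, r2:0, r3:11}
[3] bne  r0, r1, L6  →  {r0:0, r1:14, r2:0, r3:11}  ⟨branch taken⟩
[4] or   r1, r3, r3  →  {r0:0, r1:11, r2:0, r3:11}
[6] sub  r3, r0, r3  →  {r0:0, r1:11, r2:0, r3:65525}

r0=0 r1=11 r2=0 r3=65525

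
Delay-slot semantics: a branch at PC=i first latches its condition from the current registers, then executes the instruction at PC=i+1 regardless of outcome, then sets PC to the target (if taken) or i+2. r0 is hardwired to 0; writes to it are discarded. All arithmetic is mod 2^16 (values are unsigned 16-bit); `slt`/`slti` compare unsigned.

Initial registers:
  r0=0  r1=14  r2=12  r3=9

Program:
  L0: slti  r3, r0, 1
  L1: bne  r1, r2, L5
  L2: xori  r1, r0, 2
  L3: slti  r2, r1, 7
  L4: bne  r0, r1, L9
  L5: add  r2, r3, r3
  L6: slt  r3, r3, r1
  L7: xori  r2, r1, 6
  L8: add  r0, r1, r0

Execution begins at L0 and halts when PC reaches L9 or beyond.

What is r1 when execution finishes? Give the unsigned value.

  step pc=0: slti  r3, r0, 1  regs=(0,14,12,1)
  step pc=1: bne  r1, r2, L5  cond=T  regs=(0,14,12,1)
  step pc=2: xori  r1, r0, 2  regs=(0,2,12,1)
  step pc=5: add  r2, r3, r3  regs=(0,2,2,1)
  step pc=6: slt  r3, r3, r1  regs=(0,2,2,1)
  step pc=7: xori  r2, r1, 6  regs=(0,2,4,1)
  step pc=8: add  r0, r1, r0  regs=(0,2,4,1)

2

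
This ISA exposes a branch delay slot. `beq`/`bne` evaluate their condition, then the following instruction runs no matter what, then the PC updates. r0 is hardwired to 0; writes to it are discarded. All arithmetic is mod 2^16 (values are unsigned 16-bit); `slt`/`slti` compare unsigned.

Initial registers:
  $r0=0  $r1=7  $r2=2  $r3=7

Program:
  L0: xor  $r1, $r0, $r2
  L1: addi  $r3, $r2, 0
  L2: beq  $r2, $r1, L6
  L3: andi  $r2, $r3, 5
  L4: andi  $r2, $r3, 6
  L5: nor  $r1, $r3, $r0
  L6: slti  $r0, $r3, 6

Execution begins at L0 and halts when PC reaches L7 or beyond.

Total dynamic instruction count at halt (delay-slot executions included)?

5

[0] xor  $r1, $r0, $r2  →  {$r0:0, $r1:2, $r2:2, $r3:7}
[1] addi  $r3, $r2, 0  →  {$r0:0, $r1:2, $r2:2, $r3:2}
[2] beq  $r2, $r1, L6  →  {$r0:0, $r1:2, $r2:2, $r3:2}  ⟨branch taken⟩
[3] andi  $r2, $r3, 5  →  {$r0:0, $r1:2, $r2:0, $r3:2}
[6] slti  $r0, $r3, 6  →  {$r0:0, $r1:2, $r2:0, $r3:2}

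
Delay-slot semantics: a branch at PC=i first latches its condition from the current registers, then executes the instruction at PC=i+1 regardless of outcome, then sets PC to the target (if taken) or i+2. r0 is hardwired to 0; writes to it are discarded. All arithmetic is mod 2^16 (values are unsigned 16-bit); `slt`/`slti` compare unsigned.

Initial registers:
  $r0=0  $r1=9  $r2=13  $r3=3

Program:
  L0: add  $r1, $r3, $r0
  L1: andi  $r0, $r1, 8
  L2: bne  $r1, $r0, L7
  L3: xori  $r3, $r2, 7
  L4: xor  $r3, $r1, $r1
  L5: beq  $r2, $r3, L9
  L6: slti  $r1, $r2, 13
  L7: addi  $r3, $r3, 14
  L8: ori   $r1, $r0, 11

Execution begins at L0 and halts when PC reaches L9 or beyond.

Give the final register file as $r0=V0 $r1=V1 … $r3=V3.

  step pc=0: add  $r1, $r3, $r0  regs=(0,3,13,3)
  step pc=1: andi  $r0, $r1, 8  regs=(0,3,13,3)
  step pc=2: bne  $r1, $r0, L7  cond=T  regs=(0,3,13,3)
  step pc=3: xori  $r3, $r2, 7  regs=(0,3,13,10)
  step pc=7: addi  $r3, $r3, 14  regs=(0,3,13,24)
  step pc=8: ori   $r1, $r0, 11  regs=(0,11,13,24)

$r0=0 $r1=11 $r2=13 $r3=24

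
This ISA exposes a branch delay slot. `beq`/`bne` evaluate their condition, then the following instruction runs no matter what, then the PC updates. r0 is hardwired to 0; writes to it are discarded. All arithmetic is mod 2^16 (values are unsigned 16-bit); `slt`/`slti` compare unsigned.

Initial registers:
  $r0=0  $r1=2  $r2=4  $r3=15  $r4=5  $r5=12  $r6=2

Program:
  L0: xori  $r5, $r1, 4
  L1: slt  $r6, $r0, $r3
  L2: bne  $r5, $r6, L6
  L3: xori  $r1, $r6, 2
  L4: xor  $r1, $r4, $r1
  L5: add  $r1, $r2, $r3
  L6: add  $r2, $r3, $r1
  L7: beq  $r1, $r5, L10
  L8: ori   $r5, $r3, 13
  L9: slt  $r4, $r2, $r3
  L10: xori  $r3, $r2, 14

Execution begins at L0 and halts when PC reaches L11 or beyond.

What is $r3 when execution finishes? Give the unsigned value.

28

PC=0  xori  $r5, $r1, 4      | $r0=0 $r1=2 $r2=4 $r3=15 $r4=5 $r5=6 $r6=2
PC=1  slt  $r6, $r0, $r3     | $r0=0 $r1=2 $r2=4 $r3=15 $r4=5 $r5=6 $r6=1
PC=2  bne  $r5, $r6, L6      | $r0=0 $r1=2 $r2=4 $r3=15 $r4=5 $r5=6 $r6=1  [TAKEN]
PC=3  xori  $r1, $r6, 2      | $r0=0 $r1=3 $r2=4 $r3=15 $r4=5 $r5=6 $r6=1
PC=6  add  $r2, $r3, $r1     | $r0=0 $r1=3 $r2=18 $r3=15 $r4=5 $r5=6 $r6=1
PC=7  beq  $r1, $r5, L10     | $r0=0 $r1=3 $r2=18 $r3=15 $r4=5 $r5=6 $r6=1  [not taken]
PC=8  ori   $r5, $r3, 13     | $r0=0 $r1=3 $r2=18 $r3=15 $r4=5 $r5=15 $r6=1
PC=9  slt  $r4, $r2, $r3     | $r0=0 $r1=3 $r2=18 $r3=15 $r4=0 $r5=15 $r6=1
PC=10 xori  $r3, $r2, 14     | $r0=0 $r1=3 $r2=18 $r3=28 $r4=0 $r5=15 $r6=1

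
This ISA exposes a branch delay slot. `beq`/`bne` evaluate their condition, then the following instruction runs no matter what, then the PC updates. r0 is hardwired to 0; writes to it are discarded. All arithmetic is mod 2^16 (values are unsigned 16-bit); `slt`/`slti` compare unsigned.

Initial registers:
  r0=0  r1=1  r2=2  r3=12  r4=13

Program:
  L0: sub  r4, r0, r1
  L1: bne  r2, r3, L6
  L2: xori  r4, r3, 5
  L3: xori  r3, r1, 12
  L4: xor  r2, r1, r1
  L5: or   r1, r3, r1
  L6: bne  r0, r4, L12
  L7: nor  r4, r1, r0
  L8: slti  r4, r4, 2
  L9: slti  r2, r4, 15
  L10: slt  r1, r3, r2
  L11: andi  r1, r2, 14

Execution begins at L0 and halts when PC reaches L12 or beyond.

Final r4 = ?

PC=0  sub  r4, r0, r1        | r0=0 r1=1 r2=2 r3=12 r4=65535
PC=1  bne  r2, r3, L6        | r0=0 r1=1 r2=2 r3=12 r4=65535  [TAKEN]
PC=2  xori  r4, r3, 5        | r0=0 r1=1 r2=2 r3=12 r4=9
PC=6  bne  r0, r4, L12       | r0=0 r1=1 r2=2 r3=12 r4=9  [TAKEN]
PC=7  nor  r4, r1, r0        | r0=0 r1=1 r2=2 r3=12 r4=65534

65534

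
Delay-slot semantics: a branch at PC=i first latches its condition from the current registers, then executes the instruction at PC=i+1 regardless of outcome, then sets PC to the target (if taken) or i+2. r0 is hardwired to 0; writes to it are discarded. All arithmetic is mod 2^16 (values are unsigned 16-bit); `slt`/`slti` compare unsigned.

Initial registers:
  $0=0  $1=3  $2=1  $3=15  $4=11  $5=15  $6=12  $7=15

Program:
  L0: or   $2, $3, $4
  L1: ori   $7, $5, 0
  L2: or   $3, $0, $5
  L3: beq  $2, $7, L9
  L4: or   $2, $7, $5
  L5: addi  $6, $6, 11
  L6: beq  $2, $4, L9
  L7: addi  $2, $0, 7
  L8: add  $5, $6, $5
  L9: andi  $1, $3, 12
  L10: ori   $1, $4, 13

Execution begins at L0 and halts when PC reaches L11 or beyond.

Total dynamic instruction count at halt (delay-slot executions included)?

[0] or   $2, $3, $4  →  {$0:0, $1:3, $2:15, $3:15, $4:11, $5:15, $6:12, $7:15}
[1] ori   $7, $5, 0  →  {$0:0, $1:3, $2:15, $3:15, $4:11, $5:15, $6:12, $7:15}
[2] or   $3, $0, $5  →  {$0:0, $1:3, $2:15, $3:15, $4:11, $5:15, $6:12, $7:15}
[3] beq  $2, $7, L9  →  {$0:0, $1:3, $2:15, $3:15, $4:11, $5:15, $6:12, $7:15}  ⟨branch taken⟩
[4] or   $2, $7, $5  →  {$0:0, $1:3, $2:15, $3:15, $4:11, $5:15, $6:12, $7:15}
[9] andi  $1, $3, 12  →  {$0:0, $1:12, $2:15, $3:15, $4:11, $5:15, $6:12, $7:15}
[10] ori   $1, $4, 13  →  {$0:0, $1:15, $2:15, $3:15, $4:11, $5:15, $6:12, $7:15}

7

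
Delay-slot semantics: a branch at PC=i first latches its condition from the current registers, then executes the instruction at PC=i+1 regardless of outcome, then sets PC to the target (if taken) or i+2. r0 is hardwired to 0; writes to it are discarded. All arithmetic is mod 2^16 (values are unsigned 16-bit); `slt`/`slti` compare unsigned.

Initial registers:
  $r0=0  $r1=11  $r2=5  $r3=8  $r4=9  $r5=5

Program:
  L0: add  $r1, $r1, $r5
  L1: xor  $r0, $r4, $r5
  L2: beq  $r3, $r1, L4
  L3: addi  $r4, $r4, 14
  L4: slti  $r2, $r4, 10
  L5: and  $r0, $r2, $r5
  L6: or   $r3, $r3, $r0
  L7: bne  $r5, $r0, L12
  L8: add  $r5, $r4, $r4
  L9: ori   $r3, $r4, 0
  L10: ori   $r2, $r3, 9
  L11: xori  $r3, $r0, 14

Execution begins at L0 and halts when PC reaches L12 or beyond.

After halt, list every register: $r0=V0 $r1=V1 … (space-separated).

$r0=0 $r1=16 $r2=0 $r3=8 $r4=23 $r5=46

  step pc=0: add  $r1, $r1, $r5  regs=(0,16,5,8,9,5)
  step pc=1: xor  $r0, $r4, $r5  regs=(0,16,5,8,9,5)
  step pc=2: beq  $r3, $r1, L4  cond=F  regs=(0,16,5,8,9,5)
  step pc=3: addi  $r4, $r4, 14  regs=(0,16,5,8,23,5)
  step pc=4: slti  $r2, $r4, 10  regs=(0,16,0,8,23,5)
  step pc=5: and  $r0, $r2, $r5  regs=(0,16,0,8,23,5)
  step pc=6: or   $r3, $r3, $r0  regs=(0,16,0,8,23,5)
  step pc=7: bne  $r5, $r0, L12  cond=T  regs=(0,16,0,8,23,5)
  step pc=8: add  $r5, $r4, $r4  regs=(0,16,0,8,23,46)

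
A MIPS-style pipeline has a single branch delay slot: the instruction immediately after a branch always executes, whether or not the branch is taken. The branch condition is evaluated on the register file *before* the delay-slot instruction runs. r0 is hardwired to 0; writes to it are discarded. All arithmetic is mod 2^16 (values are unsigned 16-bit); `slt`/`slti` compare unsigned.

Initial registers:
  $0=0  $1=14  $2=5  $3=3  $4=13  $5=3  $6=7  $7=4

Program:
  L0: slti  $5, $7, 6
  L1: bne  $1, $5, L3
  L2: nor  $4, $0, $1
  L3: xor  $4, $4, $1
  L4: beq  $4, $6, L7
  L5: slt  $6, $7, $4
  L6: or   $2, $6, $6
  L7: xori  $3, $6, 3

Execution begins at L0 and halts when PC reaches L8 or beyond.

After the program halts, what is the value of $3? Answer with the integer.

2

PC=0  slti  $5, $7, 6        | $0=0 $1=14 $2=5 $3=3 $4=13 $5=1 $6=7 $7=4
PC=1  bne  $1, $5, L3        | $0=0 $1=14 $2=5 $3=3 $4=13 $5=1 $6=7 $7=4  [TAKEN]
PC=2  nor  $4, $0, $1        | $0=0 $1=14 $2=5 $3=3 $4=65521 $5=1 $6=7 $7=4
PC=3  xor  $4, $4, $1        | $0=0 $1=14 $2=5 $3=3 $4=65535 $5=1 $6=7 $7=4
PC=4  beq  $4, $6, L7        | $0=0 $1=14 $2=5 $3=3 $4=65535 $5=1 $6=7 $7=4  [not taken]
PC=5  slt  $6, $7, $4        | $0=0 $1=14 $2=5 $3=3 $4=65535 $5=1 $6=1 $7=4
PC=6  or   $2, $6, $6        | $0=0 $1=14 $2=1 $3=3 $4=65535 $5=1 $6=1 $7=4
PC=7  xori  $3, $6, 3        | $0=0 $1=14 $2=1 $3=2 $4=65535 $5=1 $6=1 $7=4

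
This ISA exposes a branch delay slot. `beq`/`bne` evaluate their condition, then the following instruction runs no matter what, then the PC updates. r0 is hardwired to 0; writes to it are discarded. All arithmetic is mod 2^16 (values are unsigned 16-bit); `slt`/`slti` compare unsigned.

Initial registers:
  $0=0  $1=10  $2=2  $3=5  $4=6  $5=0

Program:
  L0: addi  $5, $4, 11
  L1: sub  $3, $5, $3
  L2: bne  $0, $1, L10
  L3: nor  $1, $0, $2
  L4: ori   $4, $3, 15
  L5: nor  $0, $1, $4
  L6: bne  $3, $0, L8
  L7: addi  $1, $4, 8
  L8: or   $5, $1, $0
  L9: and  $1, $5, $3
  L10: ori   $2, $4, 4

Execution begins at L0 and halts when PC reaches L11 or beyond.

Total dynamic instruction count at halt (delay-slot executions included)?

5

[0] addi  $5, $4, 11  →  {$0:0, $1:10, $2:2, $3:5, $4:6, $5:17}
[1] sub  $3, $5, $3  →  {$0:0, $1:10, $2:2, $3:12, $4:6, $5:17}
[2] bne  $0, $1, L10  →  {$0:0, $1:10, $2:2, $3:12, $4:6, $5:17}  ⟨branch taken⟩
[3] nor  $1, $0, $2  →  {$0:0, $1:65533, $2:2, $3:12, $4:6, $5:17}
[10] ori   $2, $4, 4  →  {$0:0, $1:65533, $2:6, $3:12, $4:6, $5:17}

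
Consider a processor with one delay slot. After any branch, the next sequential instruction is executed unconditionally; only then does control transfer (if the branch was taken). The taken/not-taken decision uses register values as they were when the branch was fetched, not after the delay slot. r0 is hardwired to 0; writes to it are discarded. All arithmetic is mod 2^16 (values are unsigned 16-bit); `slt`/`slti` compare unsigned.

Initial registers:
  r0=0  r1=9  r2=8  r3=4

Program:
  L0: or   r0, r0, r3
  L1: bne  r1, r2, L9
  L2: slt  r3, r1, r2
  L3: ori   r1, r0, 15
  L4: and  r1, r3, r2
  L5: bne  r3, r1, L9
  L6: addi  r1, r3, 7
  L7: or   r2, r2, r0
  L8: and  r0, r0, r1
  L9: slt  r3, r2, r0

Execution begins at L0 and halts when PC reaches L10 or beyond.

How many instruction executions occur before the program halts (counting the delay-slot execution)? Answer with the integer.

PC=0  or   r0, r0, r3        | r0=0 r1=9 r2=8 r3=4
PC=1  bne  r1, r2, L9        | r0=0 r1=9 r2=8 r3=4  [TAKEN]
PC=2  slt  r3, r1, r2        | r0=0 r1=9 r2=8 r3=0
PC=9  slt  r3, r2, r0        | r0=0 r1=9 r2=8 r3=0

4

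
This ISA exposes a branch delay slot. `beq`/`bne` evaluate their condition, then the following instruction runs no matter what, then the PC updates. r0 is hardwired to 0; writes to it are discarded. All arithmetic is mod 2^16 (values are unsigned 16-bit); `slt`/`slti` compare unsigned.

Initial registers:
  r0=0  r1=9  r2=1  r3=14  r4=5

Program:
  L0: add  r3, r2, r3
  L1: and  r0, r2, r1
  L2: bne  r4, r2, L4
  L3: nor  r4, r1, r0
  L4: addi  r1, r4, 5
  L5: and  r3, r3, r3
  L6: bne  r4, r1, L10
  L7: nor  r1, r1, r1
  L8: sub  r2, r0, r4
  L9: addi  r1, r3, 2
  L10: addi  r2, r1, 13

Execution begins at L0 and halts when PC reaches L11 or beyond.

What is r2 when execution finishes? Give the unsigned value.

17

#0 add  r3, r2, r3 ; 0/9/1/15/5
#1 and  r0, r2, r1 ; 0/9/1/15/5
#2 bne  r4, r2, L4 ; 0/9/1/15/5 ; →target
#3 nor  r4, r1, r0 ; 0/9/1/15/65526
#4 addi  r1, r4, 5 ; 0/65531/1/15/65526
#5 and  r3, r3, r3 ; 0/65531/1/15/65526
#6 bne  r4, r1, L10 ; 0/65531/1/15/65526 ; →target
#7 nor  r1, r1, r1 ; 0/4/1/15/65526
#10 addi  r2, r1, 13 ; 0/4/17/15/65526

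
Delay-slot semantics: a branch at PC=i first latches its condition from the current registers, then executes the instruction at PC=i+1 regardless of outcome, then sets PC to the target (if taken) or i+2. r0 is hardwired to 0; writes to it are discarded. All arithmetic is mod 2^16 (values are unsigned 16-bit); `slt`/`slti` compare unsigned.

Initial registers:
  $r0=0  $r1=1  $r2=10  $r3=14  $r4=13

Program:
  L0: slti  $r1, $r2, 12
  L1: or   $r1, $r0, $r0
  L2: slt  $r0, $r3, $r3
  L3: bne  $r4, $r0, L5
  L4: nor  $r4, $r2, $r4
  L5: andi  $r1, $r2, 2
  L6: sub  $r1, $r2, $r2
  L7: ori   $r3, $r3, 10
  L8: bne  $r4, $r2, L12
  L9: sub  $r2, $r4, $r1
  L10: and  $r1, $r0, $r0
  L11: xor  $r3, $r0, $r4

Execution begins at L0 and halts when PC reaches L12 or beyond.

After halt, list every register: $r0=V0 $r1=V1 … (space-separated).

[0] slti  $r1, $r2, 12  →  {$r0:0, $r1:1, $r2:10, $r3:14, $r4:13}
[1] or   $r1, $r0, $r0  →  {$r0:0, $r1:0, $r2:10, $r3:14, $r4:13}
[2] slt  $r0, $r3, $r3  →  {$r0:0, $r1:0, $r2:10, $r3:14, $r4:13}
[3] bne  $r4, $r0, L5  →  {$r0:0, $r1:0, $r2:10, $r3:14, $r4:13}  ⟨branch taken⟩
[4] nor  $r4, $r2, $r4  →  {$r0:0, $r1:0, $r2:10, $r3:14, $r4:65520}
[5] andi  $r1, $r2, 2  →  {$r0:0, $r1:2, $r2:10, $r3:14, $r4:65520}
[6] sub  $r1, $r2, $r2  →  {$r0:0, $r1:0, $r2:10, $r3:14, $r4:65520}
[7] ori   $r3, $r3, 10  →  {$r0:0, $r1:0, $r2:10, $r3:14, $r4:65520}
[8] bne  $r4, $r2, L12  →  {$r0:0, $r1:0, $r2:10, $r3:14, $r4:65520}  ⟨branch taken⟩
[9] sub  $r2, $r4, $r1  →  {$r0:0, $r1:0, $r2:65520, $r3:14, $r4:65520}

$r0=0 $r1=0 $r2=65520 $r3=14 $r4=65520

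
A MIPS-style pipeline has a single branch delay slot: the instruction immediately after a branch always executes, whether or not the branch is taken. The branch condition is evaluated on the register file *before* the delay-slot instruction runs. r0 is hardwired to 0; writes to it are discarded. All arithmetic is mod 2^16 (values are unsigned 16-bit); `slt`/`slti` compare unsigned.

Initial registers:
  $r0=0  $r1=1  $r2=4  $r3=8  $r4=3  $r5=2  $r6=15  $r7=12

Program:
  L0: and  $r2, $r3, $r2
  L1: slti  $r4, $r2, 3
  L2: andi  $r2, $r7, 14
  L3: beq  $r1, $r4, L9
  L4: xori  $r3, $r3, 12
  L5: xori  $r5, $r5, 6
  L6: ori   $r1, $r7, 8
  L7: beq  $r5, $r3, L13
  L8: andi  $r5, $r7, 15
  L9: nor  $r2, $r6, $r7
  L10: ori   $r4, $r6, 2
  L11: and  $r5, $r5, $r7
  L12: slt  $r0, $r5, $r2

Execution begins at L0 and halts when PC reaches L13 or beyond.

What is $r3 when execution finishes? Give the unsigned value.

#0 and  $r2, $r3, $r2 ; 0/1/0/8/3/2/15/12
#1 slti  $r4, $r2, 3 ; 0/1/0/8/1/2/15/12
#2 andi  $r2, $r7, 14 ; 0/1/12/8/1/2/15/12
#3 beq  $r1, $r4, L9 ; 0/1/12/8/1/2/15/12 ; →target
#4 xori  $r3, $r3, 12 ; 0/1/12/4/1/2/15/12
#9 nor  $r2, $r6, $r7 ; 0/1/65520/4/1/2/15/12
#10 ori   $r4, $r6, 2 ; 0/1/65520/4/15/2/15/12
#11 and  $r5, $r5, $r7 ; 0/1/65520/4/15/0/15/12
#12 slt  $r0, $r5, $r2 ; 0/1/65520/4/15/0/15/12

4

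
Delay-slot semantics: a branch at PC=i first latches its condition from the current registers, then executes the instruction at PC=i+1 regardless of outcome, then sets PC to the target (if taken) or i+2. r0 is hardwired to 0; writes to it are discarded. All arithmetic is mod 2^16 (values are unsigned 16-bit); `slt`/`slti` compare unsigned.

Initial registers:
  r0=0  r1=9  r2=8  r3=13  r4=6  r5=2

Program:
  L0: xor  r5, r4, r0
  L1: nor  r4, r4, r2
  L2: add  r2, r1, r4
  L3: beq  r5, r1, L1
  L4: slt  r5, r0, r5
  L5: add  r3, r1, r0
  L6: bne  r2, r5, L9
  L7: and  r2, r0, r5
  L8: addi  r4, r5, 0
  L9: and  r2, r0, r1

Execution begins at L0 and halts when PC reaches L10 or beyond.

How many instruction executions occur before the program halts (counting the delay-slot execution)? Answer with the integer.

  step pc=0: xor  r5, r4, r0  regs=(0,9,8,13,6,6)
  step pc=1: nor  r4, r4, r2  regs=(0,9,8,13,65521,6)
  step pc=2: add  r2, r1, r4  regs=(0,9,65530,13,65521,6)
  step pc=3: beq  r5, r1, L1  cond=F  regs=(0,9,65530,13,65521,6)
  step pc=4: slt  r5, r0, r5  regs=(0,9,65530,13,65521,1)
  step pc=5: add  r3, r1, r0  regs=(0,9,65530,9,65521,1)
  step pc=6: bne  r2, r5, L9  cond=T  regs=(0,9,65530,9,65521,1)
  step pc=7: and  r2, r0, r5  regs=(0,9,0,9,65521,1)
  step pc=9: and  r2, r0, r1  regs=(0,9,0,9,65521,1)

9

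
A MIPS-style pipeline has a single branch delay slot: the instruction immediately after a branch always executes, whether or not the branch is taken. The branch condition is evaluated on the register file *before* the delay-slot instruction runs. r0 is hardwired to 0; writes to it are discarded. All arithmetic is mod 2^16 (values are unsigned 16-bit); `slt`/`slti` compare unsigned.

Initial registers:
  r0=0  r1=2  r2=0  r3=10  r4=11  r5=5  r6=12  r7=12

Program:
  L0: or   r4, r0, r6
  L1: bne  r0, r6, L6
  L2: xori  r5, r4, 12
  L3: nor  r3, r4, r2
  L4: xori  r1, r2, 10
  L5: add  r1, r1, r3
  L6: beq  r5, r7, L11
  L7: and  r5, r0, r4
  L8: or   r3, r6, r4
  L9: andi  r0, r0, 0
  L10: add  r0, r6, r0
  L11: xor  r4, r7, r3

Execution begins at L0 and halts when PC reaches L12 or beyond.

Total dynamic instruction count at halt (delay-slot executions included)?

9

PC=0  or   r4, r0, r6        | r0=0 r1=2 r2=0 r3=10 r4=12 r5=5 r6=12 r7=12
PC=1  bne  r0, r6, L6        | r0=0 r1=2 r2=0 r3=10 r4=12 r5=5 r6=12 r7=12  [TAKEN]
PC=2  xori  r5, r4, 12       | r0=0 r1=2 r2=0 r3=10 r4=12 r5=0 r6=12 r7=12
PC=6  beq  r5, r7, L11       | r0=0 r1=2 r2=0 r3=10 r4=12 r5=0 r6=12 r7=12  [not taken]
PC=7  and  r5, r0, r4        | r0=0 r1=2 r2=0 r3=10 r4=12 r5=0 r6=12 r7=12
PC=8  or   r3, r6, r4        | r0=0 r1=2 r2=0 r3=12 r4=12 r5=0 r6=12 r7=12
PC=9  andi  r0, r0, 0        | r0=0 r1=2 r2=0 r3=12 r4=12 r5=0 r6=12 r7=12
PC=10 add  r0, r6, r0        | r0=0 r1=2 r2=0 r3=12 r4=12 r5=0 r6=12 r7=12
PC=11 xor  r4, r7, r3        | r0=0 r1=2 r2=0 r3=12 r4=0 r5=0 r6=12 r7=12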